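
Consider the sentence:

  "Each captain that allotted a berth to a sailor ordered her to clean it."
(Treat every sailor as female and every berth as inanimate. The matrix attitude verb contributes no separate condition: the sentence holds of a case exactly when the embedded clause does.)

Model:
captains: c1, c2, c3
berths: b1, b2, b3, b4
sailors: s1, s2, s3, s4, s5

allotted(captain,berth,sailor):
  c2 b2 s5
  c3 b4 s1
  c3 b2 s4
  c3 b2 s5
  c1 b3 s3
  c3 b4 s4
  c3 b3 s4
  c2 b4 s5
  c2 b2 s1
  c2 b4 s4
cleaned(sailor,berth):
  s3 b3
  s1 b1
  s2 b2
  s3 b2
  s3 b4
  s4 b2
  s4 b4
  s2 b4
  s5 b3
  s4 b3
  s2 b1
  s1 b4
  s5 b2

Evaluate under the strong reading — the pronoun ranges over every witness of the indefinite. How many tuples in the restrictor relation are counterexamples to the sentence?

"her" takes "a sailor" as antecedent and "it" takes "a berth"; both are donkey pronouns co-varying with the restrictor.
Strong reading: for every (c,b,s) with allotted(c,b,s), cleaned(s,b).
Restrictor triples: (c1,b3,s3)→cleaned(s3,b3) ✓  (c2,b2,s1)→cleaned(s1,b2) ✗  (c2,b2,s5)→cleaned(s5,b2) ✓  (c2,b4,s4)→cleaned(s4,b4) ✓  (c2,b4,s5)→cleaned(s5,b4) ✗  (c3,b2,s4)→cleaned(s4,b2) ✓  (c3,b2,s5)→cleaned(s5,b2) ✓  (c3,b3,s4)→cleaned(s4,b3) ✓  (c3,b4,s1)→cleaned(s1,b4) ✓  (c3,b4,s4)→cleaned(s4,b4) ✓
Counterexamples (restrictor triples failing the scope): 2.

2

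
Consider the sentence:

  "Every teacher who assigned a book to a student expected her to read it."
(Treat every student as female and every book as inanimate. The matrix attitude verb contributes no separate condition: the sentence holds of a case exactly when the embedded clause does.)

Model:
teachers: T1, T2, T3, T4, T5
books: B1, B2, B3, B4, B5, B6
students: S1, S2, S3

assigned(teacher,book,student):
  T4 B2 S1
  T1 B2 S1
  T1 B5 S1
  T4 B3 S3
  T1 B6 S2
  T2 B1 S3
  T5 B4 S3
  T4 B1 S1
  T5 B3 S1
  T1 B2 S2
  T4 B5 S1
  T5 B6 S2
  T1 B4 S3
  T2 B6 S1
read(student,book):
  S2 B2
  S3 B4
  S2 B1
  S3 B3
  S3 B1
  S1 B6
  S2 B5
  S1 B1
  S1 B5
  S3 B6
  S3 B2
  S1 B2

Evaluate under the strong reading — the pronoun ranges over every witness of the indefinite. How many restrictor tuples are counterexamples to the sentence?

3

"her" takes "a student" as antecedent and "it" takes "a book"; both are donkey pronouns co-varying with the restrictor.
Strong reading: for every (t,b,s) with assigned(t,b,s), read(s,b).
Restrictor triples: (T1,B2,S1)→read(S1,B2) ✓  (T1,B2,S2)→read(S2,B2) ✓  (T1,B4,S3)→read(S3,B4) ✓  (T1,B5,S1)→read(S1,B5) ✓  (T1,B6,S2)→read(S2,B6) ✗  (T2,B1,S3)→read(S3,B1) ✓  (T2,B6,S1)→read(S1,B6) ✓  (T4,B1,S1)→read(S1,B1) ✓  (T4,B2,S1)→read(S1,B2) ✓  (T4,B3,S3)→read(S3,B3) ✓  (T4,B5,S1)→read(S1,B5) ✓  (T5,B3,S1)→read(S1,B3) ✗  (T5,B4,S3)→read(S3,B4) ✓  (T5,B6,S2)→read(S2,B6) ✗
Counterexamples (restrictor triples failing the scope): 3.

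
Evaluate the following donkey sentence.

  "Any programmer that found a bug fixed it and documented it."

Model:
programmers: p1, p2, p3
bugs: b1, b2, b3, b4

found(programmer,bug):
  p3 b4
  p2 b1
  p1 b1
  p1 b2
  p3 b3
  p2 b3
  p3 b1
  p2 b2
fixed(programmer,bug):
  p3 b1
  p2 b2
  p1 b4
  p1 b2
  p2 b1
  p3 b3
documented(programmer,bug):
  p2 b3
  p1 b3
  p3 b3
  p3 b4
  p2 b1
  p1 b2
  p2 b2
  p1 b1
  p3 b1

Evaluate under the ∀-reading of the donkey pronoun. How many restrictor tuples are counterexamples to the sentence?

"it" takes "a bug" as antecedent — a donkey pronoun bound across the clause boundary.
Strong reading: for every (p,b) with found(p,b), fixed(p,b) ∧ documented(p,b).
Restrictor pairs: (p1,b1) ✗  (p1,b2) ✓  (p2,b1) ✓  (p2,b2) ✓  (p2,b3) ✗  (p3,b1) ✓  (p3,b3) ✓  (p3,b4) ✗
Counterexamples (restrictor pairs failing the scope): 3.

3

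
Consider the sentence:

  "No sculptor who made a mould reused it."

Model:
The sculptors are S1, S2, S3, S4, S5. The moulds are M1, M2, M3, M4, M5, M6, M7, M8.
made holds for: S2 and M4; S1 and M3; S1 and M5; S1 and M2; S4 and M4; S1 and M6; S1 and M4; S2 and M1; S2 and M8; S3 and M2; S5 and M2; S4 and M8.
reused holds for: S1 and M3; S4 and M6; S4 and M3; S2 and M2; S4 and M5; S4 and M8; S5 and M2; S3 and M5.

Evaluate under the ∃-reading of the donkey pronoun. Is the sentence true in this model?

False

"it" takes "a mould" as antecedent — a donkey pronoun bound across the clause boundary.
Truth condition: for no (s,m) with made(s,m) does reused(s,m) hold.
Restrictor pairs — does the scope hold? (S1,M2):fails  (S1,M3):holds  (S1,M4):fails  (S1,M5):fails  (S1,M6):fails  (S2,M1):fails  (S2,M4):fails  (S2,M8):fails  (S3,M2):fails  (S4,M4):fails  (S4,M8):holds  (S5,M2):holds
Scope holds for 3 pair(s), so the sentence is false.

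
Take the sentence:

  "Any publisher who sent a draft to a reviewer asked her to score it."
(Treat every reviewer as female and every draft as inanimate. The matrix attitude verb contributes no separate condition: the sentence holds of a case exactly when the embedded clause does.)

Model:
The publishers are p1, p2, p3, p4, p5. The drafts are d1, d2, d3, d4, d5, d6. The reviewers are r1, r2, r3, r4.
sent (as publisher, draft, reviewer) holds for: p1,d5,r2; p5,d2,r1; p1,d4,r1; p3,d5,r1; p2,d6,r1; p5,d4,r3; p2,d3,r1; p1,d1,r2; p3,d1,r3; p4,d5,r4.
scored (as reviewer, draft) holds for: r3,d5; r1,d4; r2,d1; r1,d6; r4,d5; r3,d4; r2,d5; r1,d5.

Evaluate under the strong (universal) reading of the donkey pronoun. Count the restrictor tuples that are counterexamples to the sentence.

"her" takes "a reviewer" as antecedent and "it" takes "a draft"; both are donkey pronouns co-varying with the restrictor.
Strong reading: for every (p,d,r) with sent(p,d,r), scored(r,d).
Restrictor triples: (p1,d1,r2)→scored(r2,d1) ✓  (p1,d4,r1)→scored(r1,d4) ✓  (p1,d5,r2)→scored(r2,d5) ✓  (p2,d3,r1)→scored(r1,d3) ✗  (p2,d6,r1)→scored(r1,d6) ✓  (p3,d1,r3)→scored(r3,d1) ✗  (p3,d5,r1)→scored(r1,d5) ✓  (p4,d5,r4)→scored(r4,d5) ✓  (p5,d2,r1)→scored(r1,d2) ✗  (p5,d4,r3)→scored(r3,d4) ✓
Counterexamples (restrictor triples failing the scope): 3.

3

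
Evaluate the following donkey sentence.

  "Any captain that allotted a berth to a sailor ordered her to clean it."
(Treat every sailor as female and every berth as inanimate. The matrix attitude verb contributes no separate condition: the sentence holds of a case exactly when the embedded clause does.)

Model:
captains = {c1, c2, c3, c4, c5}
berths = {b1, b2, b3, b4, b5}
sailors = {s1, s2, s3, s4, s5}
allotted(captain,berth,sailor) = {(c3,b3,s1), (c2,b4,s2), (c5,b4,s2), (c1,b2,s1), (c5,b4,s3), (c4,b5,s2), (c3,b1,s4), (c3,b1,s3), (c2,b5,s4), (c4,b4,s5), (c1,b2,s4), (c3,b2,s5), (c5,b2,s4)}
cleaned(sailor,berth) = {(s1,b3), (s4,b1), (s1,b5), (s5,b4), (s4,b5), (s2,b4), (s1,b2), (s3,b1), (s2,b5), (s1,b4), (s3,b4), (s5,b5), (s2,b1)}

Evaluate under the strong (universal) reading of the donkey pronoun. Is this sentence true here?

"her" takes "a sailor" as antecedent and "it" takes "a berth"; both are donkey pronouns co-varying with the restrictor.
Strong reading: for every (c,b,s) with allotted(c,b,s), cleaned(s,b).
Restrictor triples: (c1,b2,s1)→cleaned(s1,b2) ✓  (c1,b2,s4)→cleaned(s4,b2) ✗  (c2,b4,s2)→cleaned(s2,b4) ✓  (c2,b5,s4)→cleaned(s4,b5) ✓  (c3,b1,s3)→cleaned(s3,b1) ✓  (c3,b1,s4)→cleaned(s4,b1) ✓  (c3,b2,s5)→cleaned(s5,b2) ✗  (c3,b3,s1)→cleaned(s1,b3) ✓  (c4,b4,s5)→cleaned(s5,b4) ✓  (c4,b5,s2)→cleaned(s2,b5) ✓  (c5,b2,s4)→cleaned(s4,b2) ✗  (c5,b4,s2)→cleaned(s2,b4) ✓  (c5,b4,s3)→cleaned(s3,b4) ✓
Counterexample: (c1,b2,s4) — cleaned(s4,b2) does not hold.

False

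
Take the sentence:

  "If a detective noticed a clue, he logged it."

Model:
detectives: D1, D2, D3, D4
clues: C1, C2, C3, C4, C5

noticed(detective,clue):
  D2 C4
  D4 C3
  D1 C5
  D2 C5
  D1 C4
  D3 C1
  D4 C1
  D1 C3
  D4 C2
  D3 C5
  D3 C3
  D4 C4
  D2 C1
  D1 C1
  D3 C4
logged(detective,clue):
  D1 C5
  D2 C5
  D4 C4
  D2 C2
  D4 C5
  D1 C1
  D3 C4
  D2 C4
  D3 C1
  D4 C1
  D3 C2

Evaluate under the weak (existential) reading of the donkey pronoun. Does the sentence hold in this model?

"it" takes "a clue" as antecedent — a donkey pronoun bound across the clause boundary.
Weak reading: every detective d with some noticed-clue has at least one noticed-clue c such that logged(d,c).
Per detective: D1:✓  D2:✓  D3:✓  D4:✓
Every detective in the restrictor has a witness.

True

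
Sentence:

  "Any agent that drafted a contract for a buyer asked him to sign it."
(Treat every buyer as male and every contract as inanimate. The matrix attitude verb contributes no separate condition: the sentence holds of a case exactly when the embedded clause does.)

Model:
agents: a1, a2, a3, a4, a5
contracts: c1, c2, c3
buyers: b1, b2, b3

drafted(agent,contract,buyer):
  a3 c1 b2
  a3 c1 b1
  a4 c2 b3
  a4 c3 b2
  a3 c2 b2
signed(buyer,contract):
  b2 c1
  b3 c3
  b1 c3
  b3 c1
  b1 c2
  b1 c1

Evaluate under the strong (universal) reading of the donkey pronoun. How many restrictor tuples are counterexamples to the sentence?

"him" takes "a buyer" as antecedent and "it" takes "a contract"; both are donkey pronouns co-varying with the restrictor.
Strong reading: for every (a,c,b) with drafted(a,c,b), signed(b,c).
Restrictor triples: (a3,c1,b1)→signed(b1,c1) ✓  (a3,c1,b2)→signed(b2,c1) ✓  (a3,c2,b2)→signed(b2,c2) ✗  (a4,c2,b3)→signed(b3,c2) ✗  (a4,c3,b2)→signed(b2,c3) ✗
Counterexamples (restrictor triples failing the scope): 3.

3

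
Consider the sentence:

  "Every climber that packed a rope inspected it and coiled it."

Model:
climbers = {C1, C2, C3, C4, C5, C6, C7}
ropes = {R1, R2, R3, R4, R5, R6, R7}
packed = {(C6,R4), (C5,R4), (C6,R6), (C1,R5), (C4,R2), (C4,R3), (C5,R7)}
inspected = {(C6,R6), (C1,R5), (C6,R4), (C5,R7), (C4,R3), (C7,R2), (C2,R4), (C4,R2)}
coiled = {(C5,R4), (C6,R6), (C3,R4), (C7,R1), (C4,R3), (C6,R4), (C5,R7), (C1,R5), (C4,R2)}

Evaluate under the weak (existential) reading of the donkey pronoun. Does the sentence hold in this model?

"it" takes "a rope" as antecedent — a donkey pronoun bound across the clause boundary.
Weak reading: every climber c with some packed-rope has at least one packed-rope r such that inspected(c,r) ∧ coiled(c,r).
Per climber: C1:✓  C4:✓  C5:✓  C6:✓
Every climber in the restrictor has a witness.

True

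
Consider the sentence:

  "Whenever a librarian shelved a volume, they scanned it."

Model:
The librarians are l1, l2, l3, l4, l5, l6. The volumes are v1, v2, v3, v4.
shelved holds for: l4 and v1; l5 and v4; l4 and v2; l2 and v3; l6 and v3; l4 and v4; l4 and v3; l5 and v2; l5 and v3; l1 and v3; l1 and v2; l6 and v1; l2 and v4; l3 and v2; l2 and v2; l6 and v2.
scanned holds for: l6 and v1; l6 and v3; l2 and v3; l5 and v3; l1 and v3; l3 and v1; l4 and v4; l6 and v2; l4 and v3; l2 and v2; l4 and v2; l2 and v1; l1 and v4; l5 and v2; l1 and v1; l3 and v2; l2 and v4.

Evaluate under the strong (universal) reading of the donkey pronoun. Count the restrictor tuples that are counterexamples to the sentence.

3

"it" takes "a volume" as antecedent — a donkey pronoun bound across the clause boundary.
Strong reading: for every (l,v) with shelved(l,v), scanned(l,v).
Restrictor pairs: (l1,v2) ✗  (l1,v3) ✓  (l2,v2) ✓  (l2,v3) ✓  (l2,v4) ✓  (l3,v2) ✓  (l4,v1) ✗  (l4,v2) ✓  (l4,v3) ✓  (l4,v4) ✓  (l5,v2) ✓  (l5,v3) ✓  (l5,v4) ✗  (l6,v1) ✓  (l6,v2) ✓  (l6,v3) ✓
Counterexamples (restrictor pairs failing the scope): 3.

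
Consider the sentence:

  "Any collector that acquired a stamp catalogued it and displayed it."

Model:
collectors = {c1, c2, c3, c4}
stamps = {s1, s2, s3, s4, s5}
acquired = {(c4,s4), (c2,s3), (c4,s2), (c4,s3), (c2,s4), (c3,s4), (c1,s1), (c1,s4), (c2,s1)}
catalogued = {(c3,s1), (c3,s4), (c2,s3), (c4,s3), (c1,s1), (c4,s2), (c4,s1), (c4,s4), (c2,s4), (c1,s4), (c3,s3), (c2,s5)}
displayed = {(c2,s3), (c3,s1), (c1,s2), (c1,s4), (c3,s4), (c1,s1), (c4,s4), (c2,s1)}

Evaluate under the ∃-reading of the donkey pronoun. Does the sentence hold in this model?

True

"it" takes "a stamp" as antecedent — a donkey pronoun bound across the clause boundary.
Weak reading: every collector c with some acquired-stamp has at least one acquired-stamp s such that catalogued(c,s) ∧ displayed(c,s).
Per collector: c1:✓  c2:✓  c3:✓  c4:✓
Every collector in the restrictor has a witness.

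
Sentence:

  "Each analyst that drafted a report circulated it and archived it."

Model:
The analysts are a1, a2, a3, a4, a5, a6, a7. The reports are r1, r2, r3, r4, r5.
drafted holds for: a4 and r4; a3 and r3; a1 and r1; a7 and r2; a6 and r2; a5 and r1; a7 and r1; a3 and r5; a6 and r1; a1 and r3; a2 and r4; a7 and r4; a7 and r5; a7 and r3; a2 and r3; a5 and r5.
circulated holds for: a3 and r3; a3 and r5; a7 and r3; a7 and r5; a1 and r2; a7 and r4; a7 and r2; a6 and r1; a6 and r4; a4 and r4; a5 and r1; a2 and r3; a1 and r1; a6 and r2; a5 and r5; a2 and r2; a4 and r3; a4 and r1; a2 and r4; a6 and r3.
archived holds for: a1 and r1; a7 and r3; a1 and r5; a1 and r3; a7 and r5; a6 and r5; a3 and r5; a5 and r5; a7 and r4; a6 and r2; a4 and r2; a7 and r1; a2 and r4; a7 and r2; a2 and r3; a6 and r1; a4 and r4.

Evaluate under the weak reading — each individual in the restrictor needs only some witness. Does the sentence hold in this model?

True

"it" takes "a report" as antecedent — a donkey pronoun bound across the clause boundary.
Weak reading: every analyst a with some drafted-report has at least one drafted-report r such that circulated(a,r) ∧ archived(a,r).
Per analyst: a1:✓  a2:✓  a3:✓  a4:✓  a5:✓  a6:✓  a7:✓
Every analyst in the restrictor has a witness.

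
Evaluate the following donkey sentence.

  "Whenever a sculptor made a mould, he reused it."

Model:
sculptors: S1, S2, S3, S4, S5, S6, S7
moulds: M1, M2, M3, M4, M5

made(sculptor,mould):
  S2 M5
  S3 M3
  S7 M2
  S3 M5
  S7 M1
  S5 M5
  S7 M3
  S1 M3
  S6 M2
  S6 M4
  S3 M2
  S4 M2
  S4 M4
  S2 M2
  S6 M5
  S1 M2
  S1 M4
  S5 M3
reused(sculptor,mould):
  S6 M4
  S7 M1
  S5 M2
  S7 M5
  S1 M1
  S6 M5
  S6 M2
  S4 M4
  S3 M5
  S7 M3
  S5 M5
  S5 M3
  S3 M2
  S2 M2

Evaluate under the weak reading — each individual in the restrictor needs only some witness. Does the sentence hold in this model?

False

"it" takes "a mould" as antecedent — a donkey pronoun bound across the clause boundary.
Weak reading: every sculptor s with some made-mould has at least one made-mould m such that reused(s,m).
Per sculptor: S1:✗  S2:✓  S3:✓  S4:✓  S5:✓  S6:✓  S7:✓
S1 has no witness among its made-moulds.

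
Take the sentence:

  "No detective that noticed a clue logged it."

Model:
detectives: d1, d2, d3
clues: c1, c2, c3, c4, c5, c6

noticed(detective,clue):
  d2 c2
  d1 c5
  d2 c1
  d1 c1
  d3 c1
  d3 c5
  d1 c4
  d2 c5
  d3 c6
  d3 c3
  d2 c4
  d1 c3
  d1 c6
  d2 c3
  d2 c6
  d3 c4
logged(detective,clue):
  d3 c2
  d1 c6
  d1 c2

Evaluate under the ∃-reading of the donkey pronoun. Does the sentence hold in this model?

"it" takes "a clue" as antecedent — a donkey pronoun bound across the clause boundary.
Truth condition: for no (d,c) with noticed(d,c) does logged(d,c) hold.
Restrictor pairs — does the scope hold? (d1,c1):fails  (d1,c3):fails  (d1,c4):fails  (d1,c5):fails  (d1,c6):holds  (d2,c1):fails  (d2,c2):fails  (d2,c3):fails  (d2,c4):fails  (d2,c5):fails  (d2,c6):fails  (d3,c1):fails  (d3,c3):fails  (d3,c4):fails  (d3,c5):fails  (d3,c6):fails
Scope holds for 1 pair(s), so the sentence is false.

False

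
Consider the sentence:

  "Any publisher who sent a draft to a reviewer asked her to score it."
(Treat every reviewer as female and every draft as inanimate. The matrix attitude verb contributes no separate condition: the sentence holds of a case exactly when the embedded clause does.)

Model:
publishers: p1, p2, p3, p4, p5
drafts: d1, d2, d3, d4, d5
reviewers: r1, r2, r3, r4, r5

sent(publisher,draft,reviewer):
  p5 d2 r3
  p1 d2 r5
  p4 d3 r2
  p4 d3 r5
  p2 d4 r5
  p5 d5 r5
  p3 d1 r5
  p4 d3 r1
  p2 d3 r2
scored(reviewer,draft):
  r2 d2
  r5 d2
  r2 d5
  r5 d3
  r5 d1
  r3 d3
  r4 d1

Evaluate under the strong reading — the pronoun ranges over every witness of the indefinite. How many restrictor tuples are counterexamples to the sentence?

"her" takes "a reviewer" as antecedent and "it" takes "a draft"; both are donkey pronouns co-varying with the restrictor.
Strong reading: for every (p,d,r) with sent(p,d,r), scored(r,d).
Restrictor triples: (p1,d2,r5)→scored(r5,d2) ✓  (p2,d3,r2)→scored(r2,d3) ✗  (p2,d4,r5)→scored(r5,d4) ✗  (p3,d1,r5)→scored(r5,d1) ✓  (p4,d3,r1)→scored(r1,d3) ✗  (p4,d3,r2)→scored(r2,d3) ✗  (p4,d3,r5)→scored(r5,d3) ✓  (p5,d2,r3)→scored(r3,d2) ✗  (p5,d5,r5)→scored(r5,d5) ✗
Counterexamples (restrictor triples failing the scope): 6.

6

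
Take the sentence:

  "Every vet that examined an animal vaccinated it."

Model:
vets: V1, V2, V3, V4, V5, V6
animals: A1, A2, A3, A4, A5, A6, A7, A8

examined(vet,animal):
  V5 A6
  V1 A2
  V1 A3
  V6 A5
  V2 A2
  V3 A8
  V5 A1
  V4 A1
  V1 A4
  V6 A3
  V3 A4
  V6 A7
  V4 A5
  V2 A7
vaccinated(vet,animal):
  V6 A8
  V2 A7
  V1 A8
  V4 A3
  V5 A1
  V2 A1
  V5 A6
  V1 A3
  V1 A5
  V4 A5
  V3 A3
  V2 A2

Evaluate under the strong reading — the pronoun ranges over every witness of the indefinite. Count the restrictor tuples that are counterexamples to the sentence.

"it" takes "an animal" as antecedent — a donkey pronoun bound across the clause boundary.
Strong reading: for every (v,a) with examined(v,a), vaccinated(v,a).
Restrictor pairs: (V1,A2) ✗  (V1,A3) ✓  (V1,A4) ✗  (V2,A2) ✓  (V2,A7) ✓  (V3,A4) ✗  (V3,A8) ✗  (V4,A1) ✗  (V4,A5) ✓  (V5,A1) ✓  (V5,A6) ✓  (V6,A3) ✗  (V6,A5) ✗  (V6,A7) ✗
Counterexamples (restrictor pairs failing the scope): 8.

8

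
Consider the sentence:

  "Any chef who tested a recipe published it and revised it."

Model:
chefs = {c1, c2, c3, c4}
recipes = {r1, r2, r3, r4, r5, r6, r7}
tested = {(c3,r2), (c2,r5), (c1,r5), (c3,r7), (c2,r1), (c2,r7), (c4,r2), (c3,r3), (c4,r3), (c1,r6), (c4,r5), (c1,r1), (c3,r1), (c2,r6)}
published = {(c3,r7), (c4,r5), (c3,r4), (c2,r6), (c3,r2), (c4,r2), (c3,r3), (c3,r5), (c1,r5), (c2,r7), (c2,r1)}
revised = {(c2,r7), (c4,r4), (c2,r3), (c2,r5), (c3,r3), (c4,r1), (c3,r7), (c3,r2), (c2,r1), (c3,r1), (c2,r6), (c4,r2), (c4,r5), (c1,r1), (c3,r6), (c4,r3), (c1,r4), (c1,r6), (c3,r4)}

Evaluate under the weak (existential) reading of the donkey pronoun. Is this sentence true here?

False

"it" takes "a recipe" as antecedent — a donkey pronoun bound across the clause boundary.
Weak reading: every chef c with some tested-recipe has at least one tested-recipe r such that published(c,r) ∧ revised(c,r).
Per chef: c1:✗  c2:✓  c3:✓  c4:✓
c1 has no witness among its tested-recipes.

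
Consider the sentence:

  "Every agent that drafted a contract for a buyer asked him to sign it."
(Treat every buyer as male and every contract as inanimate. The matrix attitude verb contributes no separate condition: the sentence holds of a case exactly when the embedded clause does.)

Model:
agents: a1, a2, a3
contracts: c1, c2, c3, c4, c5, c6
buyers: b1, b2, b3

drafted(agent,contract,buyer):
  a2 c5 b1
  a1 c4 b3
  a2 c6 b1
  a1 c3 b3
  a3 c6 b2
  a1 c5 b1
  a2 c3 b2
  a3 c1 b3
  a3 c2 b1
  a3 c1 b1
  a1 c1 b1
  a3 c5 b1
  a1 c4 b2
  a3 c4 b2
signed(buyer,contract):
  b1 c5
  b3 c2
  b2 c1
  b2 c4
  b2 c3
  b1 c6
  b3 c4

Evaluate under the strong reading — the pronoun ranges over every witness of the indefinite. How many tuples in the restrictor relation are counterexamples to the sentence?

"him" takes "a buyer" as antecedent and "it" takes "a contract"; both are donkey pronouns co-varying with the restrictor.
Strong reading: for every (a,c,b) with drafted(a,c,b), signed(b,c).
Restrictor triples: (a1,c1,b1)→signed(b1,c1) ✗  (a1,c3,b3)→signed(b3,c3) ✗  (a1,c4,b2)→signed(b2,c4) ✓  (a1,c4,b3)→signed(b3,c4) ✓  (a1,c5,b1)→signed(b1,c5) ✓  (a2,c3,b2)→signed(b2,c3) ✓  (a2,c5,b1)→signed(b1,c5) ✓  (a2,c6,b1)→signed(b1,c6) ✓  (a3,c1,b1)→signed(b1,c1) ✗  (a3,c1,b3)→signed(b3,c1) ✗  (a3,c2,b1)→signed(b1,c2) ✗  (a3,c4,b2)→signed(b2,c4) ✓  (a3,c5,b1)→signed(b1,c5) ✓  (a3,c6,b2)→signed(b2,c6) ✗
Counterexamples (restrictor triples failing the scope): 6.

6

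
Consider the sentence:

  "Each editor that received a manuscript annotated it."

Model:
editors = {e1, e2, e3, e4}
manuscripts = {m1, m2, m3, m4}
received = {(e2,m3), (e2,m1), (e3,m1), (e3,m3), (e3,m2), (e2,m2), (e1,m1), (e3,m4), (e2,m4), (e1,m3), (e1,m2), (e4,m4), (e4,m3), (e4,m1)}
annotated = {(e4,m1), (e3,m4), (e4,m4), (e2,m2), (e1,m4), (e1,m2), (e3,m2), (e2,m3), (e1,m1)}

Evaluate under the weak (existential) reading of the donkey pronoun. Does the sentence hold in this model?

True

"it" takes "a manuscript" as antecedent — a donkey pronoun bound across the clause boundary.
Weak reading: every editor e with some received-manuscript has at least one received-manuscript m such that annotated(e,m).
Per editor: e1:✓  e2:✓  e3:✓  e4:✓
Every editor in the restrictor has a witness.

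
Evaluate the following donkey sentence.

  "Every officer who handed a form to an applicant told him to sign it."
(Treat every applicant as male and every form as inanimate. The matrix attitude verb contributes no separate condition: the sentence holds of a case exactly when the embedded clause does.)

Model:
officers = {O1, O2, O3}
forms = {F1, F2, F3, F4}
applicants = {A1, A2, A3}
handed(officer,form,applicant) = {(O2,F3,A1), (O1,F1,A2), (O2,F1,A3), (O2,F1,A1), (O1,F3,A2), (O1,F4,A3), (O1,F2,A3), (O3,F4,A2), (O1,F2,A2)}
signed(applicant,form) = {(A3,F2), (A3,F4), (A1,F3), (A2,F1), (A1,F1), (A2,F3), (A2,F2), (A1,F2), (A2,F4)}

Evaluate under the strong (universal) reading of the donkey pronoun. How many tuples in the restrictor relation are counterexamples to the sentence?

"him" takes "an applicant" as antecedent and "it" takes "a form"; both are donkey pronouns co-varying with the restrictor.
Strong reading: for every (o,f,a) with handed(o,f,a), signed(a,f).
Restrictor triples: (O1,F1,A2)→signed(A2,F1) ✓  (O1,F2,A2)→signed(A2,F2) ✓  (O1,F2,A3)→signed(A3,F2) ✓  (O1,F3,A2)→signed(A2,F3) ✓  (O1,F4,A3)→signed(A3,F4) ✓  (O2,F1,A1)→signed(A1,F1) ✓  (O2,F1,A3)→signed(A3,F1) ✗  (O2,F3,A1)→signed(A1,F3) ✓  (O3,F4,A2)→signed(A2,F4) ✓
Counterexamples (restrictor triples failing the scope): 1.

1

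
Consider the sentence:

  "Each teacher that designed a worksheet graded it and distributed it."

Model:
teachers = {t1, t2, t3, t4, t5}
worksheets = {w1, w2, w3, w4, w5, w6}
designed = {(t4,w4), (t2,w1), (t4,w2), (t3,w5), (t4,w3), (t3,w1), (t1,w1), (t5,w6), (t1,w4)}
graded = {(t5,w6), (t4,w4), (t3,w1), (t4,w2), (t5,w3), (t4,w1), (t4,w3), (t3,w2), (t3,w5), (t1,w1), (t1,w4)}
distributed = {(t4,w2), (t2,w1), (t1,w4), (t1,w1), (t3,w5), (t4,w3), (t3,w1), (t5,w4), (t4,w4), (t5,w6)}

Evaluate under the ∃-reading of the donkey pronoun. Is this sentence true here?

"it" takes "a worksheet" as antecedent — a donkey pronoun bound across the clause boundary.
Weak reading: every teacher t with some designed-worksheet has at least one designed-worksheet w such that graded(t,w) ∧ distributed(t,w).
Per teacher: t1:✓  t2:✗  t3:✓  t4:✓  t5:✓
t2 has no witness among its designed-worksheets.

False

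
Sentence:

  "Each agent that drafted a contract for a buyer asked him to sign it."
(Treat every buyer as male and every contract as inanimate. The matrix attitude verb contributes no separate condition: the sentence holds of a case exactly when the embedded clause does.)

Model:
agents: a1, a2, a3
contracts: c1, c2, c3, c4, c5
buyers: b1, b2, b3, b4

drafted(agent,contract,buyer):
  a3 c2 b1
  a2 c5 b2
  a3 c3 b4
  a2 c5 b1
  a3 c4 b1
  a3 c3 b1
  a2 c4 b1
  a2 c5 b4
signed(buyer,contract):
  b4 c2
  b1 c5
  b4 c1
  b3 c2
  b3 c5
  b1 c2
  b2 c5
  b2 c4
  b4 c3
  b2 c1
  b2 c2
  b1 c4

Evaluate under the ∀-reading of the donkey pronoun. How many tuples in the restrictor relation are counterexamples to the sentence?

2

"him" takes "a buyer" as antecedent and "it" takes "a contract"; both are donkey pronouns co-varying with the restrictor.
Strong reading: for every (a,c,b) with drafted(a,c,b), signed(b,c).
Restrictor triples: (a2,c4,b1)→signed(b1,c4) ✓  (a2,c5,b1)→signed(b1,c5) ✓  (a2,c5,b2)→signed(b2,c5) ✓  (a2,c5,b4)→signed(b4,c5) ✗  (a3,c2,b1)→signed(b1,c2) ✓  (a3,c3,b1)→signed(b1,c3) ✗  (a3,c3,b4)→signed(b4,c3) ✓  (a3,c4,b1)→signed(b1,c4) ✓
Counterexamples (restrictor triples failing the scope): 2.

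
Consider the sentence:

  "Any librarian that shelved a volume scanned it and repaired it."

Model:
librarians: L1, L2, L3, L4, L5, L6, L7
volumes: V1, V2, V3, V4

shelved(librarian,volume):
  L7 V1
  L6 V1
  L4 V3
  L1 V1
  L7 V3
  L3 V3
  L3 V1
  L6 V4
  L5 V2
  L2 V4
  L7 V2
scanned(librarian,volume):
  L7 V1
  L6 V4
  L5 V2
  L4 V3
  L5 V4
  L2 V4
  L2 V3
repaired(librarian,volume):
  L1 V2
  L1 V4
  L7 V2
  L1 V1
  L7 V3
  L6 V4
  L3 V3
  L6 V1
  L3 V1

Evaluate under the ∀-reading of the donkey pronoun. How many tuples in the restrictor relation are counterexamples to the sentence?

10

"it" takes "a volume" as antecedent — a donkey pronoun bound across the clause boundary.
Strong reading: for every (l,v) with shelved(l,v), scanned(l,v) ∧ repaired(l,v).
Restrictor pairs: (L1,V1) ✗  (L2,V4) ✗  (L3,V1) ✗  (L3,V3) ✗  (L4,V3) ✗  (L5,V2) ✗  (L6,V1) ✗  (L6,V4) ✓  (L7,V1) ✗  (L7,V2) ✗  (L7,V3) ✗
Counterexamples (restrictor pairs failing the scope): 10.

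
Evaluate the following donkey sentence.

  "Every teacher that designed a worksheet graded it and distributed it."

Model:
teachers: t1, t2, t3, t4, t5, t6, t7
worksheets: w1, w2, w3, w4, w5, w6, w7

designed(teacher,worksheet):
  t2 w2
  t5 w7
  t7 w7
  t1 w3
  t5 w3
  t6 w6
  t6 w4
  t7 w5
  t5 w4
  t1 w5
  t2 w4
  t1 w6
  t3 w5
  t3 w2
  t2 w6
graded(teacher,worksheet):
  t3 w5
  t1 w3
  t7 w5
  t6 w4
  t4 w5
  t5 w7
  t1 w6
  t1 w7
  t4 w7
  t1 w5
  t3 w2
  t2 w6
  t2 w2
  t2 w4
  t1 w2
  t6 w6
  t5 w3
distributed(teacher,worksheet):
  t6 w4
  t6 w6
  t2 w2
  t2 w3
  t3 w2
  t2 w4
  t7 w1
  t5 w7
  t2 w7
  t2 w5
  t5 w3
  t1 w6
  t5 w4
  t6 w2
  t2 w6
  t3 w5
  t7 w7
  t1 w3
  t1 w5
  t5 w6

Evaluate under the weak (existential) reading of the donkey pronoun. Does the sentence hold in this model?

False

"it" takes "a worksheet" as antecedent — a donkey pronoun bound across the clause boundary.
Weak reading: every teacher t with some designed-worksheet has at least one designed-worksheet w such that graded(t,w) ∧ distributed(t,w).
Per teacher: t1:✓  t2:✓  t3:✓  t5:✓  t6:✓  t7:✗
t7 has no witness among its designed-worksheets.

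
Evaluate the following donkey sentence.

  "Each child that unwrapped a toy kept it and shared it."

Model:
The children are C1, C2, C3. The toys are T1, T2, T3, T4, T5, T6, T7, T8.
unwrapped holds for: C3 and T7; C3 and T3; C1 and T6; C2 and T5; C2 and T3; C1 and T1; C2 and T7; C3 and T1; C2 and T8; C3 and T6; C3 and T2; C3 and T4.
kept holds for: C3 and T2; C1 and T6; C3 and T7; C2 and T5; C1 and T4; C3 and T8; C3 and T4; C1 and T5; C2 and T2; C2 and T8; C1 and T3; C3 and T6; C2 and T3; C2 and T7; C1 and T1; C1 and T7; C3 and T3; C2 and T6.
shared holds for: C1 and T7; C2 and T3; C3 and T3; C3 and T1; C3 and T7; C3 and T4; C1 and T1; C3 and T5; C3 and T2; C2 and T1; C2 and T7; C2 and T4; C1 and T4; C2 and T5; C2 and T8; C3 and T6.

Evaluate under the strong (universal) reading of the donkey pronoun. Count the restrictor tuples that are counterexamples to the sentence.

2

"it" takes "a toy" as antecedent — a donkey pronoun bound across the clause boundary.
Strong reading: for every (c,t) with unwrapped(c,t), kept(c,t) ∧ shared(c,t).
Restrictor pairs: (C1,T1) ✓  (C1,T6) ✗  (C2,T3) ✓  (C2,T5) ✓  (C2,T7) ✓  (C2,T8) ✓  (C3,T1) ✗  (C3,T2) ✓  (C3,T3) ✓  (C3,T4) ✓  (C3,T6) ✓  (C3,T7) ✓
Counterexamples (restrictor pairs failing the scope): 2.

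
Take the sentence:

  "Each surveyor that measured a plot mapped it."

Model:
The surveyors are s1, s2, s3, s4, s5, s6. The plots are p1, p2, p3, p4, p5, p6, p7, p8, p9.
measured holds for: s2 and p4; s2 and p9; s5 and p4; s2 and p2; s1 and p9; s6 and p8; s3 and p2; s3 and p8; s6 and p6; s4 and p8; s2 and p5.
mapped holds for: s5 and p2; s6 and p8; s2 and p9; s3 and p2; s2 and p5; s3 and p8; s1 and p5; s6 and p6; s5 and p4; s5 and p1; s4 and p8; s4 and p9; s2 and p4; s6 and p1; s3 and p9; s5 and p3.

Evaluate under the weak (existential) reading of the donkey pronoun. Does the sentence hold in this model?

False

"it" takes "a plot" as antecedent — a donkey pronoun bound across the clause boundary.
Weak reading: every surveyor s with some measured-plot has at least one measured-plot p such that mapped(s,p).
Per surveyor: s1:✗  s2:✓  s3:✓  s4:✓  s5:✓  s6:✓
s1 has no witness among its measured-plots.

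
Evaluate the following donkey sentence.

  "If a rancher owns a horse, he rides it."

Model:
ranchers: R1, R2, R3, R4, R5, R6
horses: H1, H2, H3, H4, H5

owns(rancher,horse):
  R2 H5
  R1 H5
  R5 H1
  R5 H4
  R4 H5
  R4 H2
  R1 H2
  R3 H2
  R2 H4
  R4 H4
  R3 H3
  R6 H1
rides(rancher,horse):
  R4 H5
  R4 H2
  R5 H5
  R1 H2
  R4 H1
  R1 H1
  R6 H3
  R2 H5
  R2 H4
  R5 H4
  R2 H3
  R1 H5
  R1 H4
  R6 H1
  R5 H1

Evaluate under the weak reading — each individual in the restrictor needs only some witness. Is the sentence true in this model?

"it" takes "a horse" as antecedent — a donkey pronoun bound across the clause boundary.
Weak reading: every rancher r with some owns-horse has at least one owns-horse h such that rides(r,h).
Per rancher: R1:✓  R2:✓  R3:✗  R4:✓  R5:✓  R6:✓
R3 has no witness among its owns-horses.

False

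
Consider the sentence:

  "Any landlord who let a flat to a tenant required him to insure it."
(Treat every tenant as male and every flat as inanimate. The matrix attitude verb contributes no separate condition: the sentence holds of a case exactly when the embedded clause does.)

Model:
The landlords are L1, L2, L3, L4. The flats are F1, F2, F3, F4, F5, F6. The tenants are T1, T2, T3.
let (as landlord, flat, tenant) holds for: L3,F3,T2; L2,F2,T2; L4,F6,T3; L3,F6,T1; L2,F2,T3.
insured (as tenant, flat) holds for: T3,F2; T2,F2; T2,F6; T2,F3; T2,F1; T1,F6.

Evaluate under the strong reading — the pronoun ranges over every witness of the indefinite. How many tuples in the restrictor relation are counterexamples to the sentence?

1

"him" takes "a tenant" as antecedent and "it" takes "a flat"; both are donkey pronouns co-varying with the restrictor.
Strong reading: for every (l,f,t) with let(l,f,t), insured(t,f).
Restrictor triples: (L2,F2,T2)→insured(T2,F2) ✓  (L2,F2,T3)→insured(T3,F2) ✓  (L3,F3,T2)→insured(T2,F3) ✓  (L3,F6,T1)→insured(T1,F6) ✓  (L4,F6,T3)→insured(T3,F6) ✗
Counterexamples (restrictor triples failing the scope): 1.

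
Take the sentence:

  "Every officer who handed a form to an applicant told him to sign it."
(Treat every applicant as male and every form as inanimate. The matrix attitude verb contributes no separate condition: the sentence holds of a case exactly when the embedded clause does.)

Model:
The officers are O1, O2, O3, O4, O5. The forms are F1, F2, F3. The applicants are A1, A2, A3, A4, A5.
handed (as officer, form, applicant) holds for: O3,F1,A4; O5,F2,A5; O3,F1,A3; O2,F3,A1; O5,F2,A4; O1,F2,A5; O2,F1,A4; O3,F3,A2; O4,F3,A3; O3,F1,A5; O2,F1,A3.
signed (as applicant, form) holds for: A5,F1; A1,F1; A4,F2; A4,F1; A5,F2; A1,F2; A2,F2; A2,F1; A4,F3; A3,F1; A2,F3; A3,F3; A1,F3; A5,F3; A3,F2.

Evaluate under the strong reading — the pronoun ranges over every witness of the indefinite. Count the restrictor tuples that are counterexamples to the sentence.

0

"him" takes "an applicant" as antecedent and "it" takes "a form"; both are donkey pronouns co-varying with the restrictor.
Strong reading: for every (o,f,a) with handed(o,f,a), signed(a,f).
Restrictor triples: (O1,F2,A5)→signed(A5,F2) ✓  (O2,F1,A3)→signed(A3,F1) ✓  (O2,F1,A4)→signed(A4,F1) ✓  (O2,F3,A1)→signed(A1,F3) ✓  (O3,F1,A3)→signed(A3,F1) ✓  (O3,F1,A4)→signed(A4,F1) ✓  (O3,F1,A5)→signed(A5,F1) ✓  (O3,F3,A2)→signed(A2,F3) ✓  (O4,F3,A3)→signed(A3,F3) ✓  (O5,F2,A4)→signed(A4,F2) ✓  (O5,F2,A5)→signed(A5,F2) ✓
Counterexamples (restrictor triples failing the scope): 0.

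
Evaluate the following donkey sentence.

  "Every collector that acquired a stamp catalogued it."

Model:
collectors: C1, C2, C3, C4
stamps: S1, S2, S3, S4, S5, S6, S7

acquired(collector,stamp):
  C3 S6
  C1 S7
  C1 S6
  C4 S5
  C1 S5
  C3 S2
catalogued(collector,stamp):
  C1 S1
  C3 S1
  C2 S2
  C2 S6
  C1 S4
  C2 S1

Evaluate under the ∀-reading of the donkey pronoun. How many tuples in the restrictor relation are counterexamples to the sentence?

6

"it" takes "a stamp" as antecedent — a donkey pronoun bound across the clause boundary.
Strong reading: for every (c,s) with acquired(c,s), catalogued(c,s).
Restrictor pairs: (C1,S5) ✗  (C1,S6) ✗  (C1,S7) ✗  (C3,S2) ✗  (C3,S6) ✗  (C4,S5) ✗
Counterexamples (restrictor pairs failing the scope): 6.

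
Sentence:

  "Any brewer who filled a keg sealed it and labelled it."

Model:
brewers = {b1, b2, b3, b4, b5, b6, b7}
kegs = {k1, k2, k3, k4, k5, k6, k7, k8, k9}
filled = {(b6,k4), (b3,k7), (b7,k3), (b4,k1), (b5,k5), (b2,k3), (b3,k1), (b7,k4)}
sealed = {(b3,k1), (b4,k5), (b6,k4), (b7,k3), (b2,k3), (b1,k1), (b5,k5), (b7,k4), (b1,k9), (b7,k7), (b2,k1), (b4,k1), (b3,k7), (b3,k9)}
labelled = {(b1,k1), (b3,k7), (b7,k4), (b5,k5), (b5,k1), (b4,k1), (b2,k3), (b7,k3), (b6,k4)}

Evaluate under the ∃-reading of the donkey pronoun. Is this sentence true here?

True

"it" takes "a keg" as antecedent — a donkey pronoun bound across the clause boundary.
Weak reading: every brewer b with some filled-keg has at least one filled-keg k such that sealed(b,k) ∧ labelled(b,k).
Per brewer: b2:✓  b3:✓  b4:✓  b5:✓  b6:✓  b7:✓
Every brewer in the restrictor has a witness.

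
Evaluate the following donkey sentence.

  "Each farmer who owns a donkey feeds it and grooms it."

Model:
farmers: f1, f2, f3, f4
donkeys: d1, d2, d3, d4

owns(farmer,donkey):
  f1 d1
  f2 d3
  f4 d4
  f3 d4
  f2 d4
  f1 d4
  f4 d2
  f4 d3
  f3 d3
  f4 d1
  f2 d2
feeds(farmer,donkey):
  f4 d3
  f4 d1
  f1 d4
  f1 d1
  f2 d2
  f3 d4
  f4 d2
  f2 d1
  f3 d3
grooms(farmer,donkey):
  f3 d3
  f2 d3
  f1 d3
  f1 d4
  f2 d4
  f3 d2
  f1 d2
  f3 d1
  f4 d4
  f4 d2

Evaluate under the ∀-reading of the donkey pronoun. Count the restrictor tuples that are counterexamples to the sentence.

"it" takes "a donkey" as antecedent — a donkey pronoun bound across the clause boundary.
Strong reading: for every (f,d) with owns(f,d), feeds(f,d) ∧ grooms(f,d).
Restrictor pairs: (f1,d1) ✗  (f1,d4) ✓  (f2,d2) ✗  (f2,d3) ✗  (f2,d4) ✗  (f3,d3) ✓  (f3,d4) ✗  (f4,d1) ✗  (f4,d2) ✓  (f4,d3) ✗  (f4,d4) ✗
Counterexamples (restrictor pairs failing the scope): 8.

8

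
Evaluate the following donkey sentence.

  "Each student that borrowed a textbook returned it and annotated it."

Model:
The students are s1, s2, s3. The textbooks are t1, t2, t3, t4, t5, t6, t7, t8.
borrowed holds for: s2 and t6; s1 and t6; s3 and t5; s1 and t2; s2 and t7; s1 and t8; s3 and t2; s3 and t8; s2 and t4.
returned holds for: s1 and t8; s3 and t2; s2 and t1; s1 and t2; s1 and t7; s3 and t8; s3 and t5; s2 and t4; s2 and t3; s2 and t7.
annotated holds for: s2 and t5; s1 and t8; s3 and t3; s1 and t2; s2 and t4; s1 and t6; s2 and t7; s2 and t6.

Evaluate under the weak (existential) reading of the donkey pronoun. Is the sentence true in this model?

False

"it" takes "a textbook" as antecedent — a donkey pronoun bound across the clause boundary.
Weak reading: every student s with some borrowed-textbook has at least one borrowed-textbook t such that returned(s,t) ∧ annotated(s,t).
Per student: s1:✓  s2:✓  s3:✗
s3 has no witness among its borrowed-textbooks.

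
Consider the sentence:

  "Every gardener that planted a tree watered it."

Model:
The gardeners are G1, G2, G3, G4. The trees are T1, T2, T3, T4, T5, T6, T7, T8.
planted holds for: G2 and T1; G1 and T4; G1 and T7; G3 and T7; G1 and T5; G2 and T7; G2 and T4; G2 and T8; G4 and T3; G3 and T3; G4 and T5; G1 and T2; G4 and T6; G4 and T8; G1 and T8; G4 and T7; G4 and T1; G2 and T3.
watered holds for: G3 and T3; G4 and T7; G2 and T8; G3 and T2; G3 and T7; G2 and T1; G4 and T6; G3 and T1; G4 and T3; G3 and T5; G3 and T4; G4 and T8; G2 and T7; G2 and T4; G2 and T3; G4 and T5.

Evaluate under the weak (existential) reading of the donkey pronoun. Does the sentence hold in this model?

"it" takes "a tree" as antecedent — a donkey pronoun bound across the clause boundary.
Weak reading: every gardener g with some planted-tree has at least one planted-tree t such that watered(g,t).
Per gardener: G1:✗  G2:✓  G3:✓  G4:✓
G1 has no witness among its planted-trees.

False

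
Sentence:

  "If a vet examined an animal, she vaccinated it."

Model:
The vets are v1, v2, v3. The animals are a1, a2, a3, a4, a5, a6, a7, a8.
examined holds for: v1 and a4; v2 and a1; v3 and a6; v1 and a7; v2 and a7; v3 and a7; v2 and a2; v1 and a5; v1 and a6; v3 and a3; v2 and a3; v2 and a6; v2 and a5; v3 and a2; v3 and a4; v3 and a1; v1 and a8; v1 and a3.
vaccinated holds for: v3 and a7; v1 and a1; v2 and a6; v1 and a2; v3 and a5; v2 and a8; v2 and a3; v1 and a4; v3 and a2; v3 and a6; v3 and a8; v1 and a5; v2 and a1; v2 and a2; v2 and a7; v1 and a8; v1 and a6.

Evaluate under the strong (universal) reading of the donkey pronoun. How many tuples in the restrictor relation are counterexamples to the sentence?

"it" takes "an animal" as antecedent — a donkey pronoun bound across the clause boundary.
Strong reading: for every (v,a) with examined(v,a), vaccinated(v,a).
Restrictor pairs: (v1,a3) ✗  (v1,a4) ✓  (v1,a5) ✓  (v1,a6) ✓  (v1,a7) ✗  (v1,a8) ✓  (v2,a1) ✓  (v2,a2) ✓  (v2,a3) ✓  (v2,a5) ✗  (v2,a6) ✓  (v2,a7) ✓  (v3,a1) ✗  (v3,a2) ✓  (v3,a3) ✗  (v3,a4) ✗  (v3,a6) ✓  (v3,a7) ✓
Counterexamples (restrictor pairs failing the scope): 6.

6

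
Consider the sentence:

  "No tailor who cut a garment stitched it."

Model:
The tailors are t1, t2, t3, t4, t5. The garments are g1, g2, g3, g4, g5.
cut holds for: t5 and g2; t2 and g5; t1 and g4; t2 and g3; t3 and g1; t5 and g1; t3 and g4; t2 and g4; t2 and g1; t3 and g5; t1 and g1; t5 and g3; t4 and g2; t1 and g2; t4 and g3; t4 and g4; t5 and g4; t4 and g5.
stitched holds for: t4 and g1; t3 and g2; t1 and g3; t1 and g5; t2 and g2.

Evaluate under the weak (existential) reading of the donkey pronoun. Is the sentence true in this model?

True

"it" takes "a garment" as antecedent — a donkey pronoun bound across the clause boundary.
Truth condition: for no (t,g) with cut(t,g) does stitched(t,g) hold.
Restrictor pairs — does the scope hold? (t1,g1):fails  (t1,g2):fails  (t1,g4):fails  (t2,g1):fails  (t2,g3):fails  (t2,g4):fails  (t2,g5):fails  (t3,g1):fails  (t3,g4):fails  (t3,g5):fails  (t4,g2):fails  (t4,g3):fails  (t4,g4):fails  (t4,g5):fails  (t5,g1):fails  (t5,g2):fails  (t5,g3):fails  (t5,g4):fails
Scope holds for no restrictor pair, so the sentence is true.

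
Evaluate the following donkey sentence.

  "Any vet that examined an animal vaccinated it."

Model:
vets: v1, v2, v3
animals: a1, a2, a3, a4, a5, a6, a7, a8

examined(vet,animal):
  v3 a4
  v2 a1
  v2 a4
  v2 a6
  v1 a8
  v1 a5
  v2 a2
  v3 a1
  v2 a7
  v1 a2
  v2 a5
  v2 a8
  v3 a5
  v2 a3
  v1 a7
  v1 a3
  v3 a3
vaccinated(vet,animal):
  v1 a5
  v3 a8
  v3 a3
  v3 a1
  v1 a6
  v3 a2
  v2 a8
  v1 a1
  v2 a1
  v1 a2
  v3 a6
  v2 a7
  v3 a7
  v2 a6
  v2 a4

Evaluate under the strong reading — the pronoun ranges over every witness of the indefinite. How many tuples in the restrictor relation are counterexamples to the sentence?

8

"it" takes "an animal" as antecedent — a donkey pronoun bound across the clause boundary.
Strong reading: for every (v,a) with examined(v,a), vaccinated(v,a).
Restrictor pairs: (v1,a2) ✓  (v1,a3) ✗  (v1,a5) ✓  (v1,a7) ✗  (v1,a8) ✗  (v2,a1) ✓  (v2,a2) ✗  (v2,a3) ✗  (v2,a4) ✓  (v2,a5) ✗  (v2,a6) ✓  (v2,a7) ✓  (v2,a8) ✓  (v3,a1) ✓  (v3,a3) ✓  (v3,a4) ✗  (v3,a5) ✗
Counterexamples (restrictor pairs failing the scope): 8.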